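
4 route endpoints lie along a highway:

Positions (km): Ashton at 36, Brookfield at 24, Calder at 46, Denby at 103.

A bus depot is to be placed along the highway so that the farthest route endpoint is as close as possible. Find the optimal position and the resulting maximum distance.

The 1-center on a line is the midpoint of the two extreme points: leftmost at 24, rightmost at 103.
Optimal location = (24 + 103)/2 = 63.5; maximum distance = (103 − 24)/2 = 39.5.

location 63.5, max distance 39.5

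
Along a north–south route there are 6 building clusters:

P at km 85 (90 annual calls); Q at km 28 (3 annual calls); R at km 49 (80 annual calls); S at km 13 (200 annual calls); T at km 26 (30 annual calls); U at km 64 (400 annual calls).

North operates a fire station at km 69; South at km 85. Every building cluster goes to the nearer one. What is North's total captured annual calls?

The indifferent point is the midpoint (69+85)/2 = 77; building clusters left of it (closer to North at 69) go to North, those right go to South.
  S at 13 (w=200) → North
  T at 26 (w=30) → North
  Q at 28 (w=3) → North
  R at 49 (w=80) → North
  U at 64 (w=400) → North
  P at 85 (w=90) → South
North captures 713; South captures 90.

713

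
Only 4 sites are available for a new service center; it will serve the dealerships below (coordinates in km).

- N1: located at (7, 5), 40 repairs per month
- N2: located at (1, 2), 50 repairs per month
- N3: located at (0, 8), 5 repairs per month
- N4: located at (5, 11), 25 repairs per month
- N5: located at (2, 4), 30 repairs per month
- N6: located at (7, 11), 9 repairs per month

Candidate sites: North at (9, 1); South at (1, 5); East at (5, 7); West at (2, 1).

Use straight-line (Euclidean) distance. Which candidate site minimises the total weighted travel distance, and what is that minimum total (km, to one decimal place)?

South, total 704.9 km

Total weighted distance at each candidate:
  North (9, 1): total = 1228.5
  South (1, 5): total = 704.9
  East (5, 7): total = 726.3
  West (2, 1): total = 814.9
Minimum is at South with total 704.9 km.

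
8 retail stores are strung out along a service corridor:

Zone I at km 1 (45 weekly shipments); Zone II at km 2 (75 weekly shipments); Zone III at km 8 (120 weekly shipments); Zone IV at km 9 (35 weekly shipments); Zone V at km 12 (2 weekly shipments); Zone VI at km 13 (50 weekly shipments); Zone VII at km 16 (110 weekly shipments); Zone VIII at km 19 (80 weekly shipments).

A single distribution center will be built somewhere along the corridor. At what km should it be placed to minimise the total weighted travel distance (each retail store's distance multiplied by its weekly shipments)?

x = 9

For a sum of weighted absolute distances on a line, the optimum is the weighted median (not the mean). Total weight W = 517; half-weight = 258.5.
Sort by position and accumulate weight:
  km 1 (Zone I, w=45) → cum 45
  km 2 (Zone II, w=75) → cum 120
  km 8 (Zone III, w=120) → cum 240
  km 9 (Zone IV, w=35) → cum 275  ≥ 258.5 → median here
  km 12 (Zone V, w=2) → cum 277
  km 13 (Zone VI, w=50) → cum 327
  km 16 (Zone VII, w=110) → cum 437
  km 19 (Zone VIII, w=80) → cum 517
Optimal location: km 9.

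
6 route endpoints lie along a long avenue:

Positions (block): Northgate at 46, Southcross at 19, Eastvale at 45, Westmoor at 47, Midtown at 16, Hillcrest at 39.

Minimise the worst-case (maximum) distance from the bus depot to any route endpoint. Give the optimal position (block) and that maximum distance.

location 31.5, max distance 15.5

The 1-center on a line is the midpoint of the two extreme points: leftmost at 16, rightmost at 47.
Optimal location = (16 + 47)/2 = 31.5; maximum distance = (47 − 16)/2 = 15.5.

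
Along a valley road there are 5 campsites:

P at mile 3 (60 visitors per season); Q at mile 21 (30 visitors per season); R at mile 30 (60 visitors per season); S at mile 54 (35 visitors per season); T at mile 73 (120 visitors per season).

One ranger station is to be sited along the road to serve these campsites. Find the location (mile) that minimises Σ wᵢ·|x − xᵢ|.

x = 54

For a sum of weighted absolute distances on a line, the optimum is the weighted median (not the mean). Total weight W = 305; half-weight = 152.5.
Sort by position and accumulate weight:
  mile 3 (P, w=60) → cum 60
  mile 21 (Q, w=30) → cum 90
  mile 30 (R, w=60) → cum 150
  mile 54 (S, w=35) → cum 185  ≥ 152.5 → median here
  mile 73 (T, w=120) → cum 305
Optimal location: mile 54.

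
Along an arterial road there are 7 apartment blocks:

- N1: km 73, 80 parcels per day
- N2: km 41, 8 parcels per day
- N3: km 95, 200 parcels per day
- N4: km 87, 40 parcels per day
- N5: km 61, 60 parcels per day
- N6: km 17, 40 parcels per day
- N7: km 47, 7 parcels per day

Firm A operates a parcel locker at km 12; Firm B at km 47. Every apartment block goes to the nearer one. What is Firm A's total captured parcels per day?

The indifferent point is the midpoint (12+47)/2 = 29.5; apartment blocks left of it (closer to Firm A at 12) go to Firm A, those right go to Firm B.
  N6 at 17 (w=40) → Firm A
  N2 at 41 (w=8) → Firm B
  N7 at 47 (w=7) → Firm B
  N5 at 61 (w=60) → Firm B
  N1 at 73 (w=80) → Firm B
  N4 at 87 (w=40) → Firm B
  N3 at 95 (w=200) → Firm B
Firm A captures 40; Firm B captures 395.

40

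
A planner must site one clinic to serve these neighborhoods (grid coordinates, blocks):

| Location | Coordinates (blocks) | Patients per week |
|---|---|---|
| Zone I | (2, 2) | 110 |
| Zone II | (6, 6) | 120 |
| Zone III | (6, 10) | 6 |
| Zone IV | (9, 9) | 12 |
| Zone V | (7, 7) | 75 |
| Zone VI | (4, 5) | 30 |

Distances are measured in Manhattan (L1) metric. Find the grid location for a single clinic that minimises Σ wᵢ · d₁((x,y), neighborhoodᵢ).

(6, 6)

Manhattan distance separates: Σwᵢ(|x−xᵢ|+|y−yᵢ|) = Σwᵢ|x−xᵢ| + Σwᵢ|y−yᵢ|, so x and y are optimised independently as 1-D weighted medians.
Total weight W = 353; half = 176.5.
x-coordinate, sorted with cumulative weight:
  x=2 (Zone I, w=110) cum 110
  x=4 (Zone VI, w=30) cum 140
  x=6 (Zone II, w=120) cum 260  ← median
  x=6 (Zone III, w=6) cum 266
  x=7 (Zone V, w=75) cum 341
  x=9 (Zone IV, w=12) cum 353
⇒ x* = 6
y-coordinate, sorted with cumulative weight:
  y=2 (Zone I, w=110) cum 110
  y=5 (Zone VI, w=30) cum 140
  y=6 (Zone II, w=120) cum 260  ← median
  y=7 (Zone V, w=75) cum 335
  y=9 (Zone IV, w=12) cum 347
  y=10 (Zone III, w=6) cum 353
⇒ y* = 6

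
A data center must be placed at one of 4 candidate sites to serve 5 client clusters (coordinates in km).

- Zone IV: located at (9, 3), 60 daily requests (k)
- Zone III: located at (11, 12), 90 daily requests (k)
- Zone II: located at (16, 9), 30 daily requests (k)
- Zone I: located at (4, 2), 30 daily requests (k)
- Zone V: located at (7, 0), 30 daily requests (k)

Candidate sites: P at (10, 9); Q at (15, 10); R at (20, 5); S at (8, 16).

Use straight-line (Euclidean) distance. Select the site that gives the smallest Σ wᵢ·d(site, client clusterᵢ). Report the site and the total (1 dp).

Total weighted distance at each candidate:
  P (10, 9): total = 1390.8
  Q (15, 10): total = 1790.3
  R (20, 5): total = 2772.9
  S (8, 16): total = 2469.0
Minimum is at P with total 1390.8 km.

P, total 1390.8 km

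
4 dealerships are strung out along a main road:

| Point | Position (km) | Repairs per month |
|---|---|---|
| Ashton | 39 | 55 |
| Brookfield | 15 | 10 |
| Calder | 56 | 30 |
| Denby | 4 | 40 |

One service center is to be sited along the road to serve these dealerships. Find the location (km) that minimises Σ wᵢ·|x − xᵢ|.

x = 39

For a sum of weighted absolute distances on a line, the optimum is the weighted median (not the mean). Total weight W = 135; half-weight = 67.5.
Sort by position and accumulate weight:
  km 4 (Denby, w=40) → cum 40
  km 15 (Brookfield, w=10) → cum 50
  km 39 (Ashton, w=55) → cum 105  ≥ 67.5 → median here
  km 56 (Calder, w=30) → cum 135
Optimal location: km 39.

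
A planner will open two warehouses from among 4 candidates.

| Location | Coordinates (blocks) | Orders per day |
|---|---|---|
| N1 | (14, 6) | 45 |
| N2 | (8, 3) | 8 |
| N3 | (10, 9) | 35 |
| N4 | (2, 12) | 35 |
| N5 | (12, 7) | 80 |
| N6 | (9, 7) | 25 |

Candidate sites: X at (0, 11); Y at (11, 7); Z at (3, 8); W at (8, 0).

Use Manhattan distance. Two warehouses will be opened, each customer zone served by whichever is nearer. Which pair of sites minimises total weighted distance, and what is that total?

{X, Y}, total 576

Evaluate every pair (each demand assigned to the nearer of the two):
  {X, Y}: total = 576
  {Y, Z}: total = 646
  {Y, W}: total = 929
  {Z, W}: total = 1994
  {X, Z}: total = 2025
  {X, W}: total = 2134
Best pair: {X, Y} with total 576.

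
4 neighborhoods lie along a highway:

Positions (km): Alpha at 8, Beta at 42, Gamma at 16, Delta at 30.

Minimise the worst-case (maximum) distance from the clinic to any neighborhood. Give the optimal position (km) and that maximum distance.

location 25, max distance 17

The 1-center on a line is the midpoint of the two extreme points: leftmost at 8, rightmost at 42.
Optimal location = (8 + 42)/2 = 25; maximum distance = (42 − 8)/2 = 17.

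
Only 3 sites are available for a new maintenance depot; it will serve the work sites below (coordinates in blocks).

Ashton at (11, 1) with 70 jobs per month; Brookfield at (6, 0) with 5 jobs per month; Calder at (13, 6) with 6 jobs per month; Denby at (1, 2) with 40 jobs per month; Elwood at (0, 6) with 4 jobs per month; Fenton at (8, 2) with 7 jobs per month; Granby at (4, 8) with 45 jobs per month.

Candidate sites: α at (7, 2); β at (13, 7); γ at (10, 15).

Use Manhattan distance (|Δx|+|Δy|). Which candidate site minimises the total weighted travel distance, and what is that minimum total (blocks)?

Total weighted distance at each candidate:
  α (7, 2): total = 1121
  β (13, 7): total = 1892
  γ (10, 15): total = 2863
Minimum is at α with total 1121 blocks.

α, total 1121 blocks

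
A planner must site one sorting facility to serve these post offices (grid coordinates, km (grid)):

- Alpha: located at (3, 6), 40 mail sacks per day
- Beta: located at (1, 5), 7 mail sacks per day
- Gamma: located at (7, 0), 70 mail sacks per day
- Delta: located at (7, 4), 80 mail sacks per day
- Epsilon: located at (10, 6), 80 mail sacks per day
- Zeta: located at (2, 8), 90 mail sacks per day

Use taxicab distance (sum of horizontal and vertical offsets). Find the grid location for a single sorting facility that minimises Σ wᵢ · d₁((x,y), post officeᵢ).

(7, 6)

Manhattan distance separates: Σwᵢ(|x−xᵢ|+|y−yᵢ|) = Σwᵢ|x−xᵢ| + Σwᵢ|y−yᵢ|, so x and y are optimised independently as 1-D weighted medians.
Total weight W = 367; half = 183.5.
x-coordinate, sorted with cumulative weight:
  x=1 (Beta, w=7) cum 7
  x=2 (Zeta, w=90) cum 97
  x=3 (Alpha, w=40) cum 137
  x=7 (Gamma, w=70) cum 207  ← median
  x=7 (Delta, w=80) cum 287
  x=10 (Epsilon, w=80) cum 367
⇒ x* = 7
y-coordinate, sorted with cumulative weight:
  y=0 (Gamma, w=70) cum 70
  y=4 (Delta, w=80) cum 150
  y=5 (Beta, w=7) cum 157
  y=6 (Alpha, w=40) cum 197  ← median
  y=6 (Epsilon, w=80) cum 277
  y=8 (Zeta, w=90) cum 367
⇒ y* = 6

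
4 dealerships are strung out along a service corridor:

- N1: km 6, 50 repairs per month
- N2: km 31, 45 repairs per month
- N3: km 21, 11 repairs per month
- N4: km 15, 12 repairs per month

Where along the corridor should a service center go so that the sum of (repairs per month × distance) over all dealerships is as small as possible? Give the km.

For a sum of weighted absolute distances on a line, the optimum is the weighted median (not the mean). Total weight W = 118; half-weight = 59.
Sort by position and accumulate weight:
  km 6 (N1, w=50) → cum 50
  km 15 (N4, w=12) → cum 62  ≥ 59 → median here
  km 21 (N3, w=11) → cum 73
  km 31 (N2, w=45) → cum 118
Optimal location: km 15.

x = 15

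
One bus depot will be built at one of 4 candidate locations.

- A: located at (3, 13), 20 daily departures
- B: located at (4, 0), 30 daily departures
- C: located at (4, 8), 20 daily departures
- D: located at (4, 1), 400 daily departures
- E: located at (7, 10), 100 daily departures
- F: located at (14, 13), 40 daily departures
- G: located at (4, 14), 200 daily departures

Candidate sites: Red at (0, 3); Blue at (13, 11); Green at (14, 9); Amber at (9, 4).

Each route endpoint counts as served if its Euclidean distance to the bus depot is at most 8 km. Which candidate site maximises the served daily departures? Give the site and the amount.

Amber, covering 550

Coverage radius r = 8 km; a point is covered iff (Δx)²+(Δy)² ≤ 8² = 64.
  Red (0, 3): covers {B, C, D} → 450
  Blue (13, 11): covers {E, F} → 140
  Green (14, 9): covers {E, F} → 140
  Amber (9, 4): covers {B, C, D, E} → 550
Maximum coverage at Amber: 550 daily departures.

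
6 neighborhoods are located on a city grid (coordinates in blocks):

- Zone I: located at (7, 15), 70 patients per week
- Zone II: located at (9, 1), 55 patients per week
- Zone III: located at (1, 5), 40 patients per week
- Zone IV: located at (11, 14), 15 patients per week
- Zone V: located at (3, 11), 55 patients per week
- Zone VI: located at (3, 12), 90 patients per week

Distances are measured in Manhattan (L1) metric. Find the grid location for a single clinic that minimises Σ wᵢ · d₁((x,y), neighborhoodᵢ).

(3, 12)

Manhattan distance separates: Σwᵢ(|x−xᵢ|+|y−yᵢ|) = Σwᵢ|x−xᵢ| + Σwᵢ|y−yᵢ|, so x and y are optimised independently as 1-D weighted medians.
Total weight W = 325; half = 162.5.
x-coordinate, sorted with cumulative weight:
  x=1 (Zone III, w=40) cum 40
  x=3 (Zone V, w=55) cum 95
  x=3 (Zone VI, w=90) cum 185  ← median
  x=7 (Zone I, w=70) cum 255
  x=9 (Zone II, w=55) cum 310
  x=11 (Zone IV, w=15) cum 325
⇒ x* = 3
y-coordinate, sorted with cumulative weight:
  y=1 (Zone II, w=55) cum 55
  y=5 (Zone III, w=40) cum 95
  y=11 (Zone V, w=55) cum 150
  y=12 (Zone VI, w=90) cum 240  ← median
  y=14 (Zone IV, w=15) cum 255
  y=15 (Zone I, w=70) cum 325
⇒ y* = 12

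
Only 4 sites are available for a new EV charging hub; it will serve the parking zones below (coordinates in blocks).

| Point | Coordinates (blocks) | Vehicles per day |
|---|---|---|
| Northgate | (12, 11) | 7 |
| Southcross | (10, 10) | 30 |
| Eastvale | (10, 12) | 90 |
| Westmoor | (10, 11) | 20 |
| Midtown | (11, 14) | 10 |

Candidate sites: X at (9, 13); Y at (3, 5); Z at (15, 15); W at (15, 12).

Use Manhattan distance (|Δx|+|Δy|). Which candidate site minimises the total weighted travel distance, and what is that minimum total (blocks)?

X, total 425 blocks

Total weighted distance at each candidate:
  X (9, 13): total = 425
  Y (3, 5): total = 2155
  Z (15, 15): total = 1299
  W (15, 12): total = 868
Minimum is at X with total 425 blocks.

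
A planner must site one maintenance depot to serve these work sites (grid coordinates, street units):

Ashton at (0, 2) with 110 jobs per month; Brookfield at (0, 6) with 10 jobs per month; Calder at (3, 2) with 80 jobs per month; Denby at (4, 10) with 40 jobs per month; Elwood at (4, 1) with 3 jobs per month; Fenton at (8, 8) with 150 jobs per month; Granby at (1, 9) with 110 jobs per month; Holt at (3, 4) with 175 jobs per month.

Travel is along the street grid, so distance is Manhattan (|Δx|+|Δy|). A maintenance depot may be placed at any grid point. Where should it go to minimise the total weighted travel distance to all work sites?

(3, 4)

Manhattan distance separates: Σwᵢ(|x−xᵢ|+|y−yᵢ|) = Σwᵢ|x−xᵢ| + Σwᵢ|y−yᵢ|, so x and y are optimised independently as 1-D weighted medians.
Total weight W = 678; half = 339.
x-coordinate, sorted with cumulative weight:
  x=0 (Ashton, w=110) cum 110
  x=0 (Brookfield, w=10) cum 120
  x=1 (Granby, w=110) cum 230
  x=3 (Calder, w=80) cum 310
  x=3 (Holt, w=175) cum 485  ← median
  x=4 (Denby, w=40) cum 525
  x=4 (Elwood, w=3) cum 528
  x=8 (Fenton, w=150) cum 678
⇒ x* = 3
y-coordinate, sorted with cumulative weight:
  y=1 (Elwood, w=3) cum 3
  y=2 (Ashton, w=110) cum 113
  y=2 (Calder, w=80) cum 193
  y=4 (Holt, w=175) cum 368  ← median
  y=6 (Brookfield, w=10) cum 378
  y=8 (Fenton, w=150) cum 528
  y=9 (Granby, w=110) cum 638
  y=10 (Denby, w=40) cum 678
⇒ y* = 4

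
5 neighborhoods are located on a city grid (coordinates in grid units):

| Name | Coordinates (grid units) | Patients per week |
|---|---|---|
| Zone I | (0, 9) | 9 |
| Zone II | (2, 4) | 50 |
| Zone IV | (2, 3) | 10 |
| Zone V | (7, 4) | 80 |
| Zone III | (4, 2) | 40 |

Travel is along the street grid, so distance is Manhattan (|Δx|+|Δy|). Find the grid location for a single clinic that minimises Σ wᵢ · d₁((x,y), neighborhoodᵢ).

(4, 4)

Manhattan distance separates: Σwᵢ(|x−xᵢ|+|y−yᵢ|) = Σwᵢ|x−xᵢ| + Σwᵢ|y−yᵢ|, so x and y are optimised independently as 1-D weighted medians.
Total weight W = 189; half = 94.5.
x-coordinate, sorted with cumulative weight:
  x=0 (Zone I, w=9) cum 9
  x=2 (Zone II, w=50) cum 59
  x=2 (Zone IV, w=10) cum 69
  x=4 (Zone III, w=40) cum 109  ← median
  x=7 (Zone V, w=80) cum 189
⇒ x* = 4
y-coordinate, sorted with cumulative weight:
  y=2 (Zone III, w=40) cum 40
  y=3 (Zone IV, w=10) cum 50
  y=4 (Zone II, w=50) cum 100  ← median
  y=4 (Zone V, w=80) cum 180
  y=9 (Zone I, w=9) cum 189
⇒ y* = 4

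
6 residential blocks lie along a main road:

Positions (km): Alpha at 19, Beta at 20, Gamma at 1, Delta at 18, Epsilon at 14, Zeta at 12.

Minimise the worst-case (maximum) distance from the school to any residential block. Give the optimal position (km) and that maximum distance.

location 10.5, max distance 9.5

The 1-center on a line is the midpoint of the two extreme points: leftmost at 1, rightmost at 20.
Optimal location = (1 + 20)/2 = 10.5; maximum distance = (20 − 1)/2 = 9.5.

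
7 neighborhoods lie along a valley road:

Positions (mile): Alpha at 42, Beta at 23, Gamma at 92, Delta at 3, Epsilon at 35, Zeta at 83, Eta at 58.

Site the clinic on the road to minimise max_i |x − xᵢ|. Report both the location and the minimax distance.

location 47.5, max distance 44.5

The 1-center on a line is the midpoint of the two extreme points: leftmost at 3, rightmost at 92.
Optimal location = (3 + 92)/2 = 47.5; maximum distance = (92 − 3)/2 = 44.5.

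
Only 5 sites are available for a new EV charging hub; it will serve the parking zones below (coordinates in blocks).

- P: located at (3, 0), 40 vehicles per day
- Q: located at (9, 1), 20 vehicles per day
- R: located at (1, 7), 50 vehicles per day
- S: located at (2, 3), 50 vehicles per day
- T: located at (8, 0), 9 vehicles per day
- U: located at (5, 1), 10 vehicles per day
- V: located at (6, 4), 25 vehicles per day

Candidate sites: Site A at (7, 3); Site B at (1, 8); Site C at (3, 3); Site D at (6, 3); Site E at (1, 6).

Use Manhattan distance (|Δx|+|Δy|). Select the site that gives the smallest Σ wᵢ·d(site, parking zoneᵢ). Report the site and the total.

Total weighted distance at each candidate:
  Site A (7, 3): total = 1236
  Site B (1, 8): total = 1520
  Site C (3, 3): total = 842
  Site D (6, 3): total = 1090
  Site E (1, 6): total = 1212
Minimum is at Site C with total 842 blocks.

Site C, total 842 blocks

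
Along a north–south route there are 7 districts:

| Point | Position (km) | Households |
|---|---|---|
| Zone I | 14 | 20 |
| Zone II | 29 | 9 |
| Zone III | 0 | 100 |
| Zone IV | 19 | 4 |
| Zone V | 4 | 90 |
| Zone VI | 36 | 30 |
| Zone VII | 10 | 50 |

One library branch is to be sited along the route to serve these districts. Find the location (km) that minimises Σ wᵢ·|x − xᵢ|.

For a sum of weighted absolute distances on a line, the optimum is the weighted median (not the mean). Total weight W = 303; half-weight = 151.5.
Sort by position and accumulate weight:
  km 0 (Zone III, w=100) → cum 100
  km 4 (Zone V, w=90) → cum 190  ≥ 151.5 → median here
  km 10 (Zone VII, w=50) → cum 240
  km 14 (Zone I, w=20) → cum 260
  km 19 (Zone IV, w=4) → cum 264
  km 29 (Zone II, w=9) → cum 273
  km 36 (Zone VI, w=30) → cum 303
Optimal location: km 4.

x = 4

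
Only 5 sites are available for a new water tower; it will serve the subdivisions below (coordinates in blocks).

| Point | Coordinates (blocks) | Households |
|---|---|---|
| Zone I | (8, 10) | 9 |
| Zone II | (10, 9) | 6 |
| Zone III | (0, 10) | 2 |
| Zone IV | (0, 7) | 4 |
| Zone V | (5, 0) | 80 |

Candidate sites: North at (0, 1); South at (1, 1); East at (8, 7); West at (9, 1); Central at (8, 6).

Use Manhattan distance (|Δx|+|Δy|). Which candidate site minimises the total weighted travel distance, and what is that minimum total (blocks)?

Total weighted distance at each candidate:
  North (0, 1): total = 783
  South (1, 1): total = 694
  East (8, 7): total = 905
  West (9, 1): total = 640
  Central (8, 6): total = 846
Minimum is at West with total 640 blocks.

West, total 640 blocks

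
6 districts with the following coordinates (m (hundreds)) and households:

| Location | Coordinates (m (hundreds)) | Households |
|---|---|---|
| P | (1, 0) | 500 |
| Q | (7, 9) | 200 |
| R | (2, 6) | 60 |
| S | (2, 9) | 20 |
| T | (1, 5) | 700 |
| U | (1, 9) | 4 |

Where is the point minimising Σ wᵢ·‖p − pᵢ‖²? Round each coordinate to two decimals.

The minimiser of Σwᵢ‖p−pᵢ‖² is the weighted centroid p* = (Σwᵢpᵢ)/(Σwᵢ).
Σwᵢ = 1484.
Σwᵢxᵢ = 500·1 + 200·7 + 60·2 + 20·2 + 700·1 + 4·1 = 2764.
Σwᵢyᵢ = 500·0 + 200·9 + 60·6 + 20·9 + 700·5 + 4·9 = 5876.
x* = 2764/1484 = 1.86, y* = 5876/1484 = 3.96.

(1.86, 3.96)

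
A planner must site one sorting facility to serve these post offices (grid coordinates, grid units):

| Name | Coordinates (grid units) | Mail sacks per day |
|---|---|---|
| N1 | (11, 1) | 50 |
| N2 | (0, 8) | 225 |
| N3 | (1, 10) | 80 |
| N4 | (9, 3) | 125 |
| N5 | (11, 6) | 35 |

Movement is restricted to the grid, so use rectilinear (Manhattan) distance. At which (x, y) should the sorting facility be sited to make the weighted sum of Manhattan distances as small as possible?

Manhattan distance separates: Σwᵢ(|x−xᵢ|+|y−yᵢ|) = Σwᵢ|x−xᵢ| + Σwᵢ|y−yᵢ|, so x and y are optimised independently as 1-D weighted medians.
Total weight W = 515; half = 257.5.
x-coordinate, sorted with cumulative weight:
  x=0 (N2, w=225) cum 225
  x=1 (N3, w=80) cum 305  ← median
  x=9 (N4, w=125) cum 430
  x=11 (N1, w=50) cum 480
  x=11 (N5, w=35) cum 515
⇒ x* = 1
y-coordinate, sorted with cumulative weight:
  y=1 (N1, w=50) cum 50
  y=3 (N4, w=125) cum 175
  y=6 (N5, w=35) cum 210
  y=8 (N2, w=225) cum 435  ← median
  y=10 (N3, w=80) cum 515
⇒ y* = 8

(1, 8)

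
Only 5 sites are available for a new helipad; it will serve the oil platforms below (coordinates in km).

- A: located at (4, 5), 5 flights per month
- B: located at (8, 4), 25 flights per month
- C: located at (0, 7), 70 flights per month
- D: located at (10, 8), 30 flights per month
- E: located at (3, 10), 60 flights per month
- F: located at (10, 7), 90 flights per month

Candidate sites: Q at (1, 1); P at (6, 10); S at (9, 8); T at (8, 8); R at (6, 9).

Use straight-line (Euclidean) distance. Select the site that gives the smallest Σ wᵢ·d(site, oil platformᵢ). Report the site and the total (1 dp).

Total weighted distance at each candidate:
  Q (1, 1): total = 2509.9
  P (6, 10): total = 1418.8
  S (9, 8): total = 1302.9
  T (8, 8): total = 1273.7
  R (6, 9): total = 1315.6
Minimum is at T with total 1273.7 km.

T, total 1273.7 km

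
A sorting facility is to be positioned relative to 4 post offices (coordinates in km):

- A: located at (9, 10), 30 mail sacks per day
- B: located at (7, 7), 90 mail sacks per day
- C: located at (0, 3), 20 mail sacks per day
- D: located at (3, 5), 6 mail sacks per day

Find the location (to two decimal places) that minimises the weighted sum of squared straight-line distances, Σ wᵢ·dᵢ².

The minimiser of Σwᵢ‖p−pᵢ‖² is the weighted centroid p* = (Σwᵢpᵢ)/(Σwᵢ).
Σwᵢ = 146.
Σwᵢxᵢ = 30·9 + 90·7 + 20·0 + 6·3 = 918.
Σwᵢyᵢ = 30·10 + 90·7 + 20·3 + 6·5 = 1020.
x* = 918/146 = 6.29, y* = 1020/146 = 6.99.

(6.29, 6.99)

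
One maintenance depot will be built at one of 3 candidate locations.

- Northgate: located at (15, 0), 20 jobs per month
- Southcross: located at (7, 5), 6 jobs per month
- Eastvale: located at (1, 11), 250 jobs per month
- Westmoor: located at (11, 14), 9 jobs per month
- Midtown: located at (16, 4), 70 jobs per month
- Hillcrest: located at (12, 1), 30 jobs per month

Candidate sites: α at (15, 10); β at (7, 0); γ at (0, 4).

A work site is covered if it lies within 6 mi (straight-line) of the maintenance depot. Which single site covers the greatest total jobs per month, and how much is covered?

Coverage radius r = 6 mi; a point is covered iff (Δx)²+(Δy)² ≤ 6² = 36.
  α (15, 10): covers {Westmoor} → 9
  β (7, 0): covers {Southcross, Hillcrest} → 36
  γ (0, 4): covers {none} → 0
Maximum coverage at β: 36 jobs per month.

β, covering 36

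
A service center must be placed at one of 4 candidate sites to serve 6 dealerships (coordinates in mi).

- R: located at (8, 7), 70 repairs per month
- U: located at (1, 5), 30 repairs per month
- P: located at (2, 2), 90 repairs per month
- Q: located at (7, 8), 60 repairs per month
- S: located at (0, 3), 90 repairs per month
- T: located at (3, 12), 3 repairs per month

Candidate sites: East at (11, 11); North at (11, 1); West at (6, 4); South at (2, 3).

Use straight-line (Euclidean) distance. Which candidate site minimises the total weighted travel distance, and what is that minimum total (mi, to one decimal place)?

South, total 1293.3 mi

Total weighted distance at each candidate:
  East (11, 11): total = 3393.7
  North (11, 1): total = 3138.4
  West (6, 4): total = 1628.3
  South (2, 3): total = 1293.3
Minimum is at South with total 1293.3 mi.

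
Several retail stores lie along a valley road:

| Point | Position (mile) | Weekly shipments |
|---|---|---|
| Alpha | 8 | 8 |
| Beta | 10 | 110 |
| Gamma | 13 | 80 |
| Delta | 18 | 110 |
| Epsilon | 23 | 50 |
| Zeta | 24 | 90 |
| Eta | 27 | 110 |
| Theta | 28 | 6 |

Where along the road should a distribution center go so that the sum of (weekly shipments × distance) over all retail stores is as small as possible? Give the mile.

For a sum of weighted absolute distances on a line, the optimum is the weighted median (not the mean). Total weight W = 564; half-weight = 282.
Sort by position and accumulate weight:
  mile 8 (Alpha, w=8) → cum 8
  mile 10 (Beta, w=110) → cum 118
  mile 13 (Gamma, w=80) → cum 198
  mile 18 (Delta, w=110) → cum 308  ≥ 282 → median here
  mile 23 (Epsilon, w=50) → cum 358
  mile 24 (Zeta, w=90) → cum 448
  mile 27 (Eta, w=110) → cum 558
  mile 28 (Theta, w=6) → cum 564
Optimal location: mile 18.

x = 18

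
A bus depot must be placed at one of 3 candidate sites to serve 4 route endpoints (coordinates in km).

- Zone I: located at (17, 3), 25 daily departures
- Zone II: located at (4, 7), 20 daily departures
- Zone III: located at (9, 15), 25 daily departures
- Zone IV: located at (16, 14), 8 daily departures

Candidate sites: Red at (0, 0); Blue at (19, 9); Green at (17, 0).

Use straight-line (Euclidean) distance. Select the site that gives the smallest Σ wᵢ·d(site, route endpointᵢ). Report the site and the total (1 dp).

Total weighted distance at each candidate:
  Red (0, 0): total = 1200.2
  Blue (19, 9): total = 799.0
  Green (17, 0): total = 907.6
Minimum is at Blue with total 799.0 km.

Blue, total 799.0 km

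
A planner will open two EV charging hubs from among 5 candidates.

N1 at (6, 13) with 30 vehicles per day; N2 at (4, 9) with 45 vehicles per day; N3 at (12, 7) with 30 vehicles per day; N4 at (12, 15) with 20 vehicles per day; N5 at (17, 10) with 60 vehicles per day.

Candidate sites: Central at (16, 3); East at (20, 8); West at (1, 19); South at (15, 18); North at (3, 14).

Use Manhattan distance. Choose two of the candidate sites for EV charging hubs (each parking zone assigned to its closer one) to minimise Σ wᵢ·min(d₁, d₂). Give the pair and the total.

{East, North}, total 1160

Evaluate every pair (each demand assigned to the nearer of the two):
  {East, North}: total = 1160
  {Central, North}: total = 1310
  {South, North}: total = 1530
  {East, West}: total = 1785
  {East, South}: total = 1875
  {Central, West}: total = 1935
  {West, South}: total = 2055
  {Central, South}: total = 2070
  {West, North}: total = 2150
  {Central, East}: total = 2175
Best pair: {East, North} with total 1160.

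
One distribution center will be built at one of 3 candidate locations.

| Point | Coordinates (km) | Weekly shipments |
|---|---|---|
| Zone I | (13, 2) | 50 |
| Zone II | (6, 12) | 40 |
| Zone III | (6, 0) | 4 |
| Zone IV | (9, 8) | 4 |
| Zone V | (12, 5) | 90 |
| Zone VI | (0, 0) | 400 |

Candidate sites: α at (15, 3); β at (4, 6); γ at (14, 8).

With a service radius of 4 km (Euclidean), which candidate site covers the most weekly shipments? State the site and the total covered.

Coverage radius r = 4 km; a point is covered iff (Δx)²+(Δy)² ≤ 4² = 16.
  α (15, 3): covers {Zone I, Zone V} → 140
  β (4, 6): covers {none} → 0
  γ (14, 8): covers {Zone V} → 90
Maximum coverage at α: 140 weekly shipments.

α, covering 140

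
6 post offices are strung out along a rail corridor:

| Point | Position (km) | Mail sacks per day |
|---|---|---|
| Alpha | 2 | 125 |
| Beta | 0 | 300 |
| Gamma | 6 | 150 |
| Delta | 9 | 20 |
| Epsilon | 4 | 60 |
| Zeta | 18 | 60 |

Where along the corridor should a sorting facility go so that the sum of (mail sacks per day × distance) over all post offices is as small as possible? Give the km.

x = 2

For a sum of weighted absolute distances on a line, the optimum is the weighted median (not the mean). Total weight W = 715; half-weight = 357.5.
Sort by position and accumulate weight:
  km 0 (Beta, w=300) → cum 300
  km 2 (Alpha, w=125) → cum 425  ≥ 357.5 → median here
  km 4 (Epsilon, w=60) → cum 485
  km 6 (Gamma, w=150) → cum 635
  km 9 (Delta, w=20) → cum 655
  km 18 (Zeta, w=60) → cum 715
Optimal location: km 2.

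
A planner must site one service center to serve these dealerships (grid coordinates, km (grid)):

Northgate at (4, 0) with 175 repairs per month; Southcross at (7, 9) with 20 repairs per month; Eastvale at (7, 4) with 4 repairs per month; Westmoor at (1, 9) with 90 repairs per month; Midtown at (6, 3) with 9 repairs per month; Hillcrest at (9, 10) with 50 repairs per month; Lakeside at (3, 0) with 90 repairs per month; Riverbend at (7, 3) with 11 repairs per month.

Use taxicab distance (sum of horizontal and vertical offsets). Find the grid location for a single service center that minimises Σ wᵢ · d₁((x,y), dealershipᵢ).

(4, 0)

Manhattan distance separates: Σwᵢ(|x−xᵢ|+|y−yᵢ|) = Σwᵢ|x−xᵢ| + Σwᵢ|y−yᵢ|, so x and y are optimised independently as 1-D weighted medians.
Total weight W = 449; half = 224.5.
x-coordinate, sorted with cumulative weight:
  x=1 (Westmoor, w=90) cum 90
  x=3 (Lakeside, w=90) cum 180
  x=4 (Northgate, w=175) cum 355  ← median
  x=6 (Midtown, w=9) cum 364
  x=7 (Southcross, w=20) cum 384
  x=7 (Eastvale, w=4) cum 388
  x=7 (Riverbend, w=11) cum 399
  x=9 (Hillcrest, w=50) cum 449
⇒ x* = 4
y-coordinate, sorted with cumulative weight:
  y=0 (Northgate, w=175) cum 175
  y=0 (Lakeside, w=90) cum 265  ← median
  y=3 (Midtown, w=9) cum 274
  y=3 (Riverbend, w=11) cum 285
  y=4 (Eastvale, w=4) cum 289
  y=9 (Southcross, w=20) cum 309
  y=9 (Westmoor, w=90) cum 399
  y=10 (Hillcrest, w=50) cum 449
⇒ y* = 0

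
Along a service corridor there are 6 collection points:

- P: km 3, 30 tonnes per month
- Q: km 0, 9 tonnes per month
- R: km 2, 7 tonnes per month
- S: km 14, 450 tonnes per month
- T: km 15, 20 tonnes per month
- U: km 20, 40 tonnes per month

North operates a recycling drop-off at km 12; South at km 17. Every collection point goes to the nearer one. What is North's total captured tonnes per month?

496

The indifferent point is the midpoint (12+17)/2 = 14.5; collection points left of it (closer to North at 12) go to North, those right go to South.
  Q at 0 (w=9) → North
  R at 2 (w=7) → North
  P at 3 (w=30) → North
  S at 14 (w=450) → North
  T at 15 (w=20) → South
  U at 20 (w=40) → South
North captures 496; South captures 60.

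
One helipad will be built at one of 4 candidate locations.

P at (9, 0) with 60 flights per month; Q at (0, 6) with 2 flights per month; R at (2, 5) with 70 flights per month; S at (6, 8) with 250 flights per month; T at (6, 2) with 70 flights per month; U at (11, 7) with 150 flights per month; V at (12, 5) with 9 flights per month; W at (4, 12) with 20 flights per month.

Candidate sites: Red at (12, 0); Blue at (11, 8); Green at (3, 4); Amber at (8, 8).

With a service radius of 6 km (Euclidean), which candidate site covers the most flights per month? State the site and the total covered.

Amber, covering 429

Coverage radius r = 6 km; a point is covered iff (Δx)²+(Δy)² ≤ 6² = 36.
  Red (12, 0): covers {P, V} → 69
  Blue (11, 8): covers {S, U, V} → 409
  Green (3, 4): covers {Q, R, S, T} → 392
  Amber (8, 8): covers {S, U, V, W} → 429
Maximum coverage at Amber: 429 flights per month.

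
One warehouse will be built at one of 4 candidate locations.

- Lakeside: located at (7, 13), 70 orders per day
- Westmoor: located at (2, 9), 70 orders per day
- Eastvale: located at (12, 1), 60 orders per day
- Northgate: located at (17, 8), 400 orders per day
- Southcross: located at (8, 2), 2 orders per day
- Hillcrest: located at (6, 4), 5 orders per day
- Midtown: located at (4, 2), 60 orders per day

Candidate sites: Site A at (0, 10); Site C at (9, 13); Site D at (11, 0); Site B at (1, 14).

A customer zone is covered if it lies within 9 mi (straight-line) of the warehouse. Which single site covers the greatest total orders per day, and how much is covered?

Site A, covering 205

Coverage radius r = 9 mi; a point is covered iff (Δx)²+(Δy)² ≤ 9² = 81.
  Site A (0, 10): covers {Lakeside, Westmoor, Hillcrest, Midtown} → 205
  Site C (9, 13): covers {Lakeside, Westmoor} → 140
  Site D (11, 0): covers {Eastvale, Southcross, Hillcrest, Midtown} → 127
  Site B (1, 14): covers {Lakeside, Westmoor} → 140
Maximum coverage at Site A: 205 orders per day.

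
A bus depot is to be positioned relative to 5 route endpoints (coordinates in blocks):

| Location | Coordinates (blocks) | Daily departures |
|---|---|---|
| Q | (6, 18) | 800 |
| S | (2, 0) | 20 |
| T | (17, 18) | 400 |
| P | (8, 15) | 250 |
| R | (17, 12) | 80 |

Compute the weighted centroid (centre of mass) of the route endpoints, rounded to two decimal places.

(9.68, 16.97)

The minimiser of Σwᵢ‖p−pᵢ‖² is the weighted centroid p* = (Σwᵢpᵢ)/(Σwᵢ).
Σwᵢ = 1550.
Σwᵢxᵢ = 800·6 + 20·2 + 400·17 + 250·8 + 80·17 = 15000.
Σwᵢyᵢ = 800·18 + 20·0 + 400·18 + 250·15 + 80·12 = 26310.
x* = 15000/1550 = 9.68, y* = 26310/1550 = 16.97.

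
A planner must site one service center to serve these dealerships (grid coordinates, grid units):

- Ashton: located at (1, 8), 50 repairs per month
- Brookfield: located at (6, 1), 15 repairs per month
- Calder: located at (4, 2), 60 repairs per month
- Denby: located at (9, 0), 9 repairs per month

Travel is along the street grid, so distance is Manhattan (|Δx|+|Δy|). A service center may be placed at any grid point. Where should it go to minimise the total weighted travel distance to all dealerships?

Manhattan distance separates: Σwᵢ(|x−xᵢ|+|y−yᵢ|) = Σwᵢ|x−xᵢ| + Σwᵢ|y−yᵢ|, so x and y are optimised independently as 1-D weighted medians.
Total weight W = 134; half = 67.
x-coordinate, sorted with cumulative weight:
  x=1 (Ashton, w=50) cum 50
  x=4 (Calder, w=60) cum 110  ← median
  x=6 (Brookfield, w=15) cum 125
  x=9 (Denby, w=9) cum 134
⇒ x* = 4
y-coordinate, sorted with cumulative weight:
  y=0 (Denby, w=9) cum 9
  y=1 (Brookfield, w=15) cum 24
  y=2 (Calder, w=60) cum 84  ← median
  y=8 (Ashton, w=50) cum 134
⇒ y* = 2

(4, 2)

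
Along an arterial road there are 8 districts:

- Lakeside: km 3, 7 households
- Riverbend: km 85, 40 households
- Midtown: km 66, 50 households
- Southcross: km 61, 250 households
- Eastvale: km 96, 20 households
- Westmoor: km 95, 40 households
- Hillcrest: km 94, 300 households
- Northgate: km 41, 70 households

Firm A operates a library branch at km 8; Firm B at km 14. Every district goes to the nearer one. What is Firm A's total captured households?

The indifferent point is the midpoint (8+14)/2 = 11; districts left of it (closer to Firm A at 8) go to Firm A, those right go to Firm B.
  Lakeside at 3 (w=7) → Firm A
  Northgate at 41 (w=70) → Firm B
  Southcross at 61 (w=250) → Firm B
  Midtown at 66 (w=50) → Firm B
  Riverbend at 85 (w=40) → Firm B
  Hillcrest at 94 (w=300) → Firm B
  Westmoor at 95 (w=40) → Firm B
  Eastvale at 96 (w=20) → Firm B
Firm A captures 7; Firm B captures 770.

7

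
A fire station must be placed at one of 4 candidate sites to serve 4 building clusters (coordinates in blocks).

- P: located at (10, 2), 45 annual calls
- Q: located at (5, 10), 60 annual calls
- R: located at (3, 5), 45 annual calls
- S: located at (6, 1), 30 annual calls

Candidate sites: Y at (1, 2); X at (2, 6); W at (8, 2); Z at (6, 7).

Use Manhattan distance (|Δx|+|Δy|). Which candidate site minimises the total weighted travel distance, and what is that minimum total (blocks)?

Total weighted distance at each candidate:
  Y (1, 2): total = 1530
  X (2, 6): total = 1320
  W (8, 2): total = 1200
  Z (6, 7): total = 1050
Minimum is at Z with total 1050 blocks.

Z, total 1050 blocks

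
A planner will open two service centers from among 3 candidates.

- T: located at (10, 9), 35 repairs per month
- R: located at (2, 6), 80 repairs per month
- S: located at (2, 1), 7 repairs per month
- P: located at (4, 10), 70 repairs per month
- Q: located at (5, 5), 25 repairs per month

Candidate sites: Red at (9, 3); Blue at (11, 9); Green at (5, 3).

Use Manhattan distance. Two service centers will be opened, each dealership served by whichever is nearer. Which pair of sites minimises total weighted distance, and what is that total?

Evaluate every pair (each demand assigned to the nearer of the two):
  {Blue, Green}: total = 1160
  {Red, Green}: total = 1370
  {Red, Blue}: total = 1608
Best pair: {Blue, Green} with total 1160.

{Blue, Green}, total 1160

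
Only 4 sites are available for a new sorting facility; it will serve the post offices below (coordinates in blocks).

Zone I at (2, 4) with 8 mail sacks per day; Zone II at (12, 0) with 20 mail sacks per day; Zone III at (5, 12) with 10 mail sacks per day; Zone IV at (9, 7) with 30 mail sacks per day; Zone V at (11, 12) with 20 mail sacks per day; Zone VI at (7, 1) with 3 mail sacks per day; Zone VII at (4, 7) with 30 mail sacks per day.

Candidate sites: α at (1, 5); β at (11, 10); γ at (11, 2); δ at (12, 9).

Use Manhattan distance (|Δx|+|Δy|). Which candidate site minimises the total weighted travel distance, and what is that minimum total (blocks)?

β, total 949 blocks

Total weighted distance at each candidate:
  α (1, 5): total = 1266
  β (11, 10): total = 949
  γ (11, 2): total = 1093
  δ (12, 9): total = 969
Minimum is at β with total 949 blocks.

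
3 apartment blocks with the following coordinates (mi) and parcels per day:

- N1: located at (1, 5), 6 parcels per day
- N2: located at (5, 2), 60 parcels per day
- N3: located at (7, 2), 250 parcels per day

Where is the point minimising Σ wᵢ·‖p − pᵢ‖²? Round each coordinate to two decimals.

(6.51, 2.06)

The minimiser of Σwᵢ‖p−pᵢ‖² is the weighted centroid p* = (Σwᵢpᵢ)/(Σwᵢ).
Σwᵢ = 316.
Σwᵢxᵢ = 6·1 + 60·5 + 250·7 = 2056.
Σwᵢyᵢ = 6·5 + 60·2 + 250·2 = 650.
x* = 2056/316 = 6.51, y* = 650/316 = 2.06.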